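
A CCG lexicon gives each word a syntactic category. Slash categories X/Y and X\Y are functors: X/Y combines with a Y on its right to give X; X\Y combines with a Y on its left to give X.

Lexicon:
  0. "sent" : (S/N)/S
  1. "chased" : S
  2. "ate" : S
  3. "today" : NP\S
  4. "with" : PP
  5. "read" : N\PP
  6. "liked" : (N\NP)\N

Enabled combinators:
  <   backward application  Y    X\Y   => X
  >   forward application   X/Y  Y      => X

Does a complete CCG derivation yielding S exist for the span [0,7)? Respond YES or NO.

YES

[0,7] S   >
  [0,2] S/N   >
    [0,1] "sent" : (S/N)/S
    [1,2] "chased" : S
  [2,7] N   <
    [2,4] NP   <
      [2,3] "ate" : S
      [3,4] "today" : NP\S
    [4,7] N\NP   <
      [4,6] N   <
        [4,5] "with" : PP
        [5,6] "read" : N\PP
      [6,7] "liked" : (N\NP)\N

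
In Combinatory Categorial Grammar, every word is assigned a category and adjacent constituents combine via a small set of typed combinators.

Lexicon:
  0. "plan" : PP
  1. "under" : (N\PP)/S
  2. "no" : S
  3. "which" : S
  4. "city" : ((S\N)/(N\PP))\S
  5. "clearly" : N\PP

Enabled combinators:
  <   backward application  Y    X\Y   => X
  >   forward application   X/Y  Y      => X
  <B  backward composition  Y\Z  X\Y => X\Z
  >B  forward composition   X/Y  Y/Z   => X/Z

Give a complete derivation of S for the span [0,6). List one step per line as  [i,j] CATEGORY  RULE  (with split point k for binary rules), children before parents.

[0,6] S   <
  [0,3] N   <
    [0,1] "plan" : PP
    [1,3] N\PP   >
      [1,2] "under" : (N\PP)/S
      [2,3] "no" : S
  [3,6] S\N   >
    [3,5] (S\N)/(N\PP)   <
      [3,4] "which" : S
      [4,5] "city" : ((S\N)/(N\PP))\S
    [5,6] "clearly" : N\PP

[0,1] PP  lex  "plan"
[1,2] (N\PP)/S  lex  "under"
[2,3] S  lex  "no"
[1,3] N\PP  >  k=2
[0,3] N  <  k=1
[3,4] S  lex  "which"
[4,5] ((S\N)/(N\PP))\S  lex  "city"
[3,5] (S\N)/(N\PP)  <  k=4
[5,6] N\PP  lex  "clearly"
[3,6] S\N  >  k=5
[0,6] S  <  k=3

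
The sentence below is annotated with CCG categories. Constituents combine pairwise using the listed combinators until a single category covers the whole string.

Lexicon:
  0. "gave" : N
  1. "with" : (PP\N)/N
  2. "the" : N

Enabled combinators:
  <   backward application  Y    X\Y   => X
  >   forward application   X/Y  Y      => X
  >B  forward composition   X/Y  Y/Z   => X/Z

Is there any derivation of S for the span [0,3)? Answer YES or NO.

NO

N (PP\N)/N N
CKY chart[0,3] = {PP}; S ∉ chart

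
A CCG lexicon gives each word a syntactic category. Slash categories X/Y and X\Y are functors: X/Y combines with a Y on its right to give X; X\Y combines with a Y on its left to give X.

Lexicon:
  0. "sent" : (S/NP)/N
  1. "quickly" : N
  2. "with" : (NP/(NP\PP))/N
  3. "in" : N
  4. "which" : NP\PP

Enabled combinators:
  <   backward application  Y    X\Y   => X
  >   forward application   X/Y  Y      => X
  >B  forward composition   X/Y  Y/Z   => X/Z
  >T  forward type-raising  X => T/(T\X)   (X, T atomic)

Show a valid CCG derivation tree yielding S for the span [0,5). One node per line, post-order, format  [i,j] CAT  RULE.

[0,1] (S/NP)/N  lex  "sent"
[1,2] N  lex  "quickly"
[0,2] S/NP  >  k=1
[2,3] (NP/(NP\PP))/N  lex  "with"
[3,4] N  lex  "in"
[2,4] NP/(NP\PP)  >  k=3
[4,5] NP\PP  lex  "which"
[2,5] NP  >  k=4
[0,5] S  >  k=2

[0,5] S   >
  [0,2] S/NP   >
    [0,1] "sent" : (S/NP)/N
    [1,2] "quickly" : N
  [2,5] NP   >
    [2,4] NP/(NP\PP)   >
      [2,3] "with" : (NP/(NP\PP))/N
      [3,4] "in" : N
    [4,5] "which" : NP\PP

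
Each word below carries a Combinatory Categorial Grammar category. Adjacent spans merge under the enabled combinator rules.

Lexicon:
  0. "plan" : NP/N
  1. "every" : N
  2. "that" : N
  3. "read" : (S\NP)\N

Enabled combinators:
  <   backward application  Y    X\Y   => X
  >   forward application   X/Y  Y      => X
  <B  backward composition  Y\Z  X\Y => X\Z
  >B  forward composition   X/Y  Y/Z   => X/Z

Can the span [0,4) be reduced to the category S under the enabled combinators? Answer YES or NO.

YES

[0,4] S   <
  [0,2] NP   >
    [0,1] "plan" : NP/N
    [1,2] "every" : N
  [2,4] S\NP   <
    [2,3] "that" : N
    [3,4] "read" : (S\NP)\N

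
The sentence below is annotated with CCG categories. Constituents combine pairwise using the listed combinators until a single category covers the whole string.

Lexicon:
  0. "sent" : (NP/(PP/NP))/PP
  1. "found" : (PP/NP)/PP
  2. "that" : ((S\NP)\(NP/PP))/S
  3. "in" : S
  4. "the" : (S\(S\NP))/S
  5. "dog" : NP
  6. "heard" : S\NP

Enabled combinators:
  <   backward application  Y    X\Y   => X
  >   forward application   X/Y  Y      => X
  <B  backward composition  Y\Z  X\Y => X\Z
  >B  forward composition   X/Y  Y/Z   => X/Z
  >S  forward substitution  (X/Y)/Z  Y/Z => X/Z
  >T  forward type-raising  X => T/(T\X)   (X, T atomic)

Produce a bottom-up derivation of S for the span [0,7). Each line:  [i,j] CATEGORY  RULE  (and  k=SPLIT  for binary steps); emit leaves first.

[0,7] S   <
  [0,4] S\NP   <
    [0,2] NP/PP   >S
      [0,1] "sent" : (NP/(PP/NP))/PP
      [1,2] "found" : (PP/NP)/PP
    [2,4] (S\NP)\(NP/PP)   >
      [2,3] "that" : ((S\NP)\(NP/PP))/S
      [3,4] "in" : S
  [4,7] S\(S\NP)   >
    [4,5] "the" : (S\(S\NP))/S
    [5,7] S   <
      [5,6] "dog" : NP
      [6,7] "heard" : S\NP

[0,1] (NP/(PP/NP))/PP  lex  "sent"
[1,2] (PP/NP)/PP  lex  "found"
[0,2] NP/PP  >S  k=1
[2,3] ((S\NP)\(NP/PP))/S  lex  "that"
[3,4] S  lex  "in"
[2,4] (S\NP)\(NP/PP)  >  k=3
[0,4] S\NP  <  k=2
[4,5] (S\(S\NP))/S  lex  "the"
[5,6] NP  lex  "dog"
[6,7] S\NP  lex  "heard"
[5,7] S  <  k=6
[4,7] S\(S\NP)  >  k=5
[0,7] S  <  k=4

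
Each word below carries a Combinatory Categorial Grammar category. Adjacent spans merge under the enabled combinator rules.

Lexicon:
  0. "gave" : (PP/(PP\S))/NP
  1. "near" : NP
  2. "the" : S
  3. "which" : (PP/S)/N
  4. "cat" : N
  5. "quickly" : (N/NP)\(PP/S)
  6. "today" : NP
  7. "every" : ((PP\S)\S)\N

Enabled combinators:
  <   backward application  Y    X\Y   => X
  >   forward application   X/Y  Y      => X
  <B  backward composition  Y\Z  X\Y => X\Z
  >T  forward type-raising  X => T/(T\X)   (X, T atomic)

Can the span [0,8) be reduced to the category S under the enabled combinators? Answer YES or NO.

(PP/(PP\S))/NP NP S (PP/S)/N N (N/NP)\(PP/S) NP ((PP\S)\S)\N
CKY chart[0,8] = {N/(N\PP), NP/(NP\PP), PP, PP/(PP\PP), S/(S\PP)}; S ∉ chart

NO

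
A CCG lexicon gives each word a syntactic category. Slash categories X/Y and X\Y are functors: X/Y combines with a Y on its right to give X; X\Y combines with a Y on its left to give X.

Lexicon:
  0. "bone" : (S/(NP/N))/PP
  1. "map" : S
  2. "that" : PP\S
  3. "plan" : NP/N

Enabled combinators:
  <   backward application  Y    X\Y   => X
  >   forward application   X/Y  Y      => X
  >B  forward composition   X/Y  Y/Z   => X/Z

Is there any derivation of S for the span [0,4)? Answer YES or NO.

YES

[0,4] S   >
  [0,3] S/(NP/N)   >
    [0,1] "bone" : (S/(NP/N))/PP
    [1,3] PP   <
      [1,2] "map" : S
      [2,3] "that" : PP\S
  [3,4] "plan" : NP/N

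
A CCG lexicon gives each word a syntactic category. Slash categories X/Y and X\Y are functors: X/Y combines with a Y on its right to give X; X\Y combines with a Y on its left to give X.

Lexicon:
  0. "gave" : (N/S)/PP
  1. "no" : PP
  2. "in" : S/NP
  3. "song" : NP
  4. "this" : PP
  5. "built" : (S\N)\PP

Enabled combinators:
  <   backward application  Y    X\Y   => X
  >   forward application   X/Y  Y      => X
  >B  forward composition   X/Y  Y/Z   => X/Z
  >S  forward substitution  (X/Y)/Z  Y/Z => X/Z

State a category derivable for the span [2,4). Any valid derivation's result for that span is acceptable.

[0,6] S   <
  [0,4] N   >
    [0,2] N/S   >
      [0,1] "gave" : (N/S)/PP
      [1,2] "no" : PP
    [2,4] S   >
      [2,3] "in" : S/NP
      [3,4] "song" : NP
  [4,6] S\N   <
    [4,5] "this" : PP
    [5,6] "built" : (S\N)\PP

S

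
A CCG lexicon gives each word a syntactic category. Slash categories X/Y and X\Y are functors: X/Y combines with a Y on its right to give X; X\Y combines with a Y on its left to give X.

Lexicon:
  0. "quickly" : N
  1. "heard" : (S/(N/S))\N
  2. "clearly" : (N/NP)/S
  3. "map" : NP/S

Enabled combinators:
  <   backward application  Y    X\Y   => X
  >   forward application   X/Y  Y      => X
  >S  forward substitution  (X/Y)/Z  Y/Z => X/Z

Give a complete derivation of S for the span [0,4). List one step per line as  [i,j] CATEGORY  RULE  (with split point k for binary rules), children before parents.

[0,1] N  lex  "quickly"
[1,2] (S/(N/S))\N  lex  "heard"
[0,2] S/(N/S)  <  k=1
[2,3] (N/NP)/S  lex  "clearly"
[3,4] NP/S  lex  "map"
[2,4] N/S  >S  k=3
[0,4] S  >  k=2

[0,4] S   >
  [0,2] S/(N/S)   <
    [0,1] "quickly" : N
    [1,2] "heard" : (S/(N/S))\N
  [2,4] N/S   >S
    [2,3] "clearly" : (N/NP)/S
    [3,4] "map" : NP/S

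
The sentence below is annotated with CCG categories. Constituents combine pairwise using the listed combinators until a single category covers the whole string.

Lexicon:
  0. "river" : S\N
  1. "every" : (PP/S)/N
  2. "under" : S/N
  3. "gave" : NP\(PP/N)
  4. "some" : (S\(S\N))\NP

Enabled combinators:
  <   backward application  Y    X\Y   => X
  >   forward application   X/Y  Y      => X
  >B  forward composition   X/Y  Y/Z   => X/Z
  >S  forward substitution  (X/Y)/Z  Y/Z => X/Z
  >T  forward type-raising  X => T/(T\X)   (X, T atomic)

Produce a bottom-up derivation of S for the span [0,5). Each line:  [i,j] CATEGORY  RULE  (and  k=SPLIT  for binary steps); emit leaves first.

[0,5] S   <
  [0,1] "river" : S\N
  [1,5] S\(S\N)   <
    [1,4] NP   <
      [1,3] PP/N   >S
        [1,2] "every" : (PP/S)/N
        [2,3] "under" : S/N
      [3,4] "gave" : NP\(PP/N)
    [4,5] "some" : (S\(S\N))\NP

[0,1] S\N  lex  "river"
[1,2] (PP/S)/N  lex  "every"
[2,3] S/N  lex  "under"
[1,3] PP/N  >S  k=2
[3,4] NP\(PP/N)  lex  "gave"
[1,4] NP  <  k=3
[4,5] (S\(S\N))\NP  lex  "some"
[1,5] S\(S\N)  <  k=4
[0,5] S  <  k=1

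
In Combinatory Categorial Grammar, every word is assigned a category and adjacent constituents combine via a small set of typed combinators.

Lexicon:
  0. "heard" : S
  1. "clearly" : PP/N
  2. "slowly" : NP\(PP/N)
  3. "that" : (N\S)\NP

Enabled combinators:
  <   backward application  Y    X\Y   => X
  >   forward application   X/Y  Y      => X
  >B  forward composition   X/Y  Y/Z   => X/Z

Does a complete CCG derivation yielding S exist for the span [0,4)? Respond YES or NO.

NO

S PP/N NP\(PP/N) (N\S)\NP
CKY chart[0,4] = {N}; S ∉ chart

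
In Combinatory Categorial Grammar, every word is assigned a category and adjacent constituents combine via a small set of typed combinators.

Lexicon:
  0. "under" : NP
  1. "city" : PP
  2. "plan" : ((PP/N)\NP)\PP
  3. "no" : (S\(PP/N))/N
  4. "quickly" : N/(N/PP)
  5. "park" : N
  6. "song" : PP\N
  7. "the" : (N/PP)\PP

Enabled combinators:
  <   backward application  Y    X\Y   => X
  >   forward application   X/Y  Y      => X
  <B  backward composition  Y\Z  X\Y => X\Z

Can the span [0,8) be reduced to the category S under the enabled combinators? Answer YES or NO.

YES

[0,8] S   <
  [0,3] PP/N   <
    [0,1] "under" : NP
    [1,3] (PP/N)\NP   <
      [1,2] "city" : PP
      [2,3] "plan" : ((PP/N)\NP)\PP
  [3,8] S\(PP/N)   >
    [3,4] "no" : (S\(PP/N))/N
    [4,8] N   >
      [4,5] "quickly" : N/(N/PP)
      [5,8] N/PP   <
        [5,7] PP   <
          [5,6] "park" : N
          [6,7] "song" : PP\N
        [7,8] "the" : (N/PP)\PP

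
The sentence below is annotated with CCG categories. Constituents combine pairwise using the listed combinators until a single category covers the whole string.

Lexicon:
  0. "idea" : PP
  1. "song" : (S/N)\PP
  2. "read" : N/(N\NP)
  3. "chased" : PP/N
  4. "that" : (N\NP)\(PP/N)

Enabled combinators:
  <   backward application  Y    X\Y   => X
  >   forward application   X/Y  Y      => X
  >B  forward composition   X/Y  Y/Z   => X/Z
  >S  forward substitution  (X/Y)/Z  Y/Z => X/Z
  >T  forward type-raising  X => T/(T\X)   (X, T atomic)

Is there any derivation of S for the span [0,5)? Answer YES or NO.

YES

[0,5] S   >
  [0,2] S/N   <
    [0,1] "idea" : PP
    [1,2] "song" : (S/N)\PP
  [2,5] N   >
    [2,3] "read" : N/(N\NP)
    [3,5] N\NP   <
      [3,4] "chased" : PP/N
      [4,5] "that" : (N\NP)\(PP/N)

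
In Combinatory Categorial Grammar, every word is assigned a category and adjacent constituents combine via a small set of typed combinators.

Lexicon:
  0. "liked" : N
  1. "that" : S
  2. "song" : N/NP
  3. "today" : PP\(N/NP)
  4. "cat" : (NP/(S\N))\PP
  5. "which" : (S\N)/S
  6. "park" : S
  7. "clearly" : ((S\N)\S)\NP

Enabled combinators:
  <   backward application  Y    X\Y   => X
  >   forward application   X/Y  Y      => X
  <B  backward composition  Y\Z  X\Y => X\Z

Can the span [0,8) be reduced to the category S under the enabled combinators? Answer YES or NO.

[0,8] S   <
  [0,1] "liked" : N
  [1,8] S\N   <
    [1,2] "that" : S
    [2,8] (S\N)\S   <
      [2,7] NP   >
        [2,5] NP/(S\N)   <
          [2,4] PP   <
            [2,3] "song" : N/NP
            [3,4] "today" : PP\(N/NP)
          [4,5] "cat" : (NP/(S\N))\PP
        [5,7] S\N   >
          [5,6] "which" : (S\N)/S
          [6,7] "park" : S
      [7,8] "clearly" : ((S\N)\S)\NP

YES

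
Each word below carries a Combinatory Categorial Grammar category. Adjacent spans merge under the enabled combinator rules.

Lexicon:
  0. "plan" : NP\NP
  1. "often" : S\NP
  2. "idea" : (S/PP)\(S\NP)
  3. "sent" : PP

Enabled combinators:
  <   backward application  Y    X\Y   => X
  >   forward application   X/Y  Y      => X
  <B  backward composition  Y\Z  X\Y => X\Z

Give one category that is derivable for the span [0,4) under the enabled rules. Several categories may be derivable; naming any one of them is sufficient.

S

[0,4] S   >
  [0,3] S/PP   <
    [0,2] S\NP   <B
      [0,1] "plan" : NP\NP
      [1,2] "often" : S\NP
    [2,3] "idea" : (S/PP)\(S\NP)
  [3,4] "sent" : PP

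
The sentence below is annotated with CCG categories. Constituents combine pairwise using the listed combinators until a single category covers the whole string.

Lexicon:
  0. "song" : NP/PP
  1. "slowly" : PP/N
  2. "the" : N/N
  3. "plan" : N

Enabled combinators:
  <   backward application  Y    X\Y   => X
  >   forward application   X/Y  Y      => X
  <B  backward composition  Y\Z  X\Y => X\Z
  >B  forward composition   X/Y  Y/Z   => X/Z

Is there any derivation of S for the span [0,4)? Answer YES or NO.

NP/PP PP/N N/N N
CKY chart[0,4] = {NP}; S ∉ chart

NO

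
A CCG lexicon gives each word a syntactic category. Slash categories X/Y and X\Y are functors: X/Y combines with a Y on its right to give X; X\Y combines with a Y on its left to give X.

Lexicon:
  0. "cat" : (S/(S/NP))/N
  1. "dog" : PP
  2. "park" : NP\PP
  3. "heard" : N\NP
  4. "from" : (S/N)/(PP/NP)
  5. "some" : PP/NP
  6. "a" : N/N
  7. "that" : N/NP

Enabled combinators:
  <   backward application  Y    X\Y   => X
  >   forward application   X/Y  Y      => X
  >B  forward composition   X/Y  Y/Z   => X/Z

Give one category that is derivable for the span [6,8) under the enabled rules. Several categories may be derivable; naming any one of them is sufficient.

[0,8] S   >
  [0,4] S/(S/NP)   >
    [0,1] "cat" : (S/(S/NP))/N
    [1,4] N   <
      [1,3] NP   <
        [1,2] "dog" : PP
        [2,3] "park" : NP\PP
      [3,4] "heard" : N\NP
  [4,8] S/NP   >B
    [4,6] S/N   >
      [4,5] "from" : (S/N)/(PP/NP)
      [5,6] "some" : PP/NP
    [6,8] N/NP   >B
      [6,7] "a" : N/N
      [7,8] "that" : N/NP

N/NP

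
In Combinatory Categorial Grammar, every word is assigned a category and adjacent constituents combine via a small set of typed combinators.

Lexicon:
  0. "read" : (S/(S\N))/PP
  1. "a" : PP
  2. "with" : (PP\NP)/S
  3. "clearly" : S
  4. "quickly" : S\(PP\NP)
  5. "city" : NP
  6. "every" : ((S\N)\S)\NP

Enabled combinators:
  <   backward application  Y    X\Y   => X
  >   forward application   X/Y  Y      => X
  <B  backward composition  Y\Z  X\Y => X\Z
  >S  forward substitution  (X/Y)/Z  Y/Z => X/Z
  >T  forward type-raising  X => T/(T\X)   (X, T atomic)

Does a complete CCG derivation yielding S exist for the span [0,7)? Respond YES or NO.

YES

[0,7] S   >
  [0,2] S/(S\N)   >
    [0,1] "read" : (S/(S\N))/PP
    [1,2] "a" : PP
  [2,7] S\N   <
    [2,5] S   <
      [2,4] PP\NP   >
        [2,3] "with" : (PP\NP)/S
        [3,4] "clearly" : S
      [4,5] "quickly" : S\(PP\NP)
    [5,7] (S\N)\S   <
      [5,6] "city" : NP
      [6,7] "every" : ((S\N)\S)\NP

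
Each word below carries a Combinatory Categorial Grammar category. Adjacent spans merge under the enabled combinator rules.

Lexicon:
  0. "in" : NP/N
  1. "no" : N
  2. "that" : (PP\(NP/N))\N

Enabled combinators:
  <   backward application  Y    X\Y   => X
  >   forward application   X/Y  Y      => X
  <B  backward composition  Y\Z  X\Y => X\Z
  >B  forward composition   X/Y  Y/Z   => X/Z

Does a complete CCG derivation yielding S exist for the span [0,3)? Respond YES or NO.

NO

NP/N N (PP\(NP/N))\N
CKY chart[0,3] = {PP}; S ∉ chart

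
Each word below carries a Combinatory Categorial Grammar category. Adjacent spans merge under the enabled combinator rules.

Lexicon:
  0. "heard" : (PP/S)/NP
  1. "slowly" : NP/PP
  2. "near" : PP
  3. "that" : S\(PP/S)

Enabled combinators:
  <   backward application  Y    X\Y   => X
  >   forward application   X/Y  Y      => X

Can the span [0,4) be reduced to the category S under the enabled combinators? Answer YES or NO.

YES

[0,4] S   <
  [0,3] PP/S   >
    [0,1] "heard" : (PP/S)/NP
    [1,3] NP   >
      [1,2] "slowly" : NP/PP
      [2,3] "near" : PP
  [3,4] "that" : S\(PP/S)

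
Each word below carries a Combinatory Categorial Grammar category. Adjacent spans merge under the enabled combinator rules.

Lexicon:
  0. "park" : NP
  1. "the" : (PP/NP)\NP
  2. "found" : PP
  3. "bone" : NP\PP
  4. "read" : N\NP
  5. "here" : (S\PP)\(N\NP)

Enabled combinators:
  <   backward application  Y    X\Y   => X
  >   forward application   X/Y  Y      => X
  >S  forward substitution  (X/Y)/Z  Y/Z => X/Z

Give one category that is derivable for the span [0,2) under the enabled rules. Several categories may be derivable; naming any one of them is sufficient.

PP/NP

[0,6] S   <
  [0,4] PP   >
    [0,2] PP/NP   <
      [0,1] "park" : NP
      [1,2] "the" : (PP/NP)\NP
    [2,4] NP   <
      [2,3] "found" : PP
      [3,4] "bone" : NP\PP
  [4,6] S\PP   <
    [4,5] "read" : N\NP
    [5,6] "here" : (S\PP)\(N\NP)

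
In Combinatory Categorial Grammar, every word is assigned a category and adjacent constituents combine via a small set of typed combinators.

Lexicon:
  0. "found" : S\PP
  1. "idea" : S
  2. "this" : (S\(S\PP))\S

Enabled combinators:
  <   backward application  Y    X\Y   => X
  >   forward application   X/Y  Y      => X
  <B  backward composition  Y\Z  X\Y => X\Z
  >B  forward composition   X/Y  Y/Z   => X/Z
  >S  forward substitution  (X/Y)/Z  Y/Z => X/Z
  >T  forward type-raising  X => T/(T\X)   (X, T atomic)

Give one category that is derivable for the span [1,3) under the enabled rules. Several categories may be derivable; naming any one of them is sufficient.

S\(S\PP)

[0,3] S   <
  [0,1] "found" : S\PP
  [1,3] S\(S\PP)   <
    [1,2] "idea" : S
    [2,3] "this" : (S\(S\PP))\S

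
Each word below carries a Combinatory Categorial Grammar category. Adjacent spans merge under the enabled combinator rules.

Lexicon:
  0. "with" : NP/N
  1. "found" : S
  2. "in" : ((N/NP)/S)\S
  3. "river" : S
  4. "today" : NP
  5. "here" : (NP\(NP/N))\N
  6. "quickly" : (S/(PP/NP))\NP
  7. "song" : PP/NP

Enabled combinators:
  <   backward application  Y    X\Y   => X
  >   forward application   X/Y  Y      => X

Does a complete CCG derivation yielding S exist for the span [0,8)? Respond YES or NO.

YES

[0,8] S   >
  [0,7] S/(PP/NP)   <
    [0,6] NP   <
      [0,1] "with" : NP/N
      [1,6] NP\(NP/N)   <
        [1,5] N   >
          [1,4] N/NP   >
            [1,3] (N/NP)/S   <
              [1,2] "found" : S
              [2,3] "in" : ((N/NP)/S)\S
            [3,4] "river" : S
          [4,5] "today" : NP
        [5,6] "here" : (NP\(NP/N))\N
    [6,7] "quickly" : (S/(PP/NP))\NP
  [7,8] "song" : PP/NP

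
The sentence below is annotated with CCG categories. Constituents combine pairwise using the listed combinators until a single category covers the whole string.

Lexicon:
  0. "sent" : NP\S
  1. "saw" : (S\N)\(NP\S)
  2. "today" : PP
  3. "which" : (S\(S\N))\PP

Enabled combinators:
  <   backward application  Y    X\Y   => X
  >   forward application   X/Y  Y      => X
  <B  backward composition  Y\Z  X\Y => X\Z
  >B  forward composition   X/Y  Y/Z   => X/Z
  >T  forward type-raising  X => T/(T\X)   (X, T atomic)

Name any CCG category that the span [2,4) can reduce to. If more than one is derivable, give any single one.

[0,4] S   <
  [0,2] S\N   <
    [0,1] "sent" : NP\S
    [1,2] "saw" : (S\N)\(NP\S)
  [2,4] S\(S\N)   <
    [2,3] "today" : PP
    [3,4] "which" : (S\(S\N))\PP

S\(S\N)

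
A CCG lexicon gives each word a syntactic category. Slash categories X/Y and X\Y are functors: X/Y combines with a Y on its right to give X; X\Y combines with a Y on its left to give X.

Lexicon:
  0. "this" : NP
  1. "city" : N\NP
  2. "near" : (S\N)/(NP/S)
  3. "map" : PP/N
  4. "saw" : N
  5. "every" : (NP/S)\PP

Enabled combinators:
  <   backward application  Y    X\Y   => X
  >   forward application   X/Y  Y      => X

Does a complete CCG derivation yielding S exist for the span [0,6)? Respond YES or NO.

[0,6] S   <
  [0,2] N   <
    [0,1] "this" : NP
    [1,2] "city" : N\NP
  [2,6] S\N   >
    [2,3] "near" : (S\N)/(NP/S)
    [3,6] NP/S   <
      [3,5] PP   >
        [3,4] "map" : PP/N
        [4,5] "saw" : N
      [5,6] "every" : (NP/S)\PP

YES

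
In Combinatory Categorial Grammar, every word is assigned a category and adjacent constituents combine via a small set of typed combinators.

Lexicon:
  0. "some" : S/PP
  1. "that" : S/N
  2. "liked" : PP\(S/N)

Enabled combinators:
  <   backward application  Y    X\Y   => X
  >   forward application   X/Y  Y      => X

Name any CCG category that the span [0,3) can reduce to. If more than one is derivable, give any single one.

[0,3] S   >
  [0,1] "some" : S/PP
  [1,3] PP   <
    [1,2] "that" : S/N
    [2,3] "liked" : PP\(S/N)

S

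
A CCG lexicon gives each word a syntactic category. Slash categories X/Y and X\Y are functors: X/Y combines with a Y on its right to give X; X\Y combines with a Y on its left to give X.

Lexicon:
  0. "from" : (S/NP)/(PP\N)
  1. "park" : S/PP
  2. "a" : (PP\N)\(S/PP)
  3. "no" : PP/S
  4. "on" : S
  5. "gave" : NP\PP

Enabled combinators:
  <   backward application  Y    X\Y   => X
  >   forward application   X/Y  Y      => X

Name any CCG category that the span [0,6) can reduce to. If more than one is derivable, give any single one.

S

[0,6] S   >
  [0,3] S/NP   >
    [0,1] "from" : (S/NP)/(PP\N)
    [1,3] PP\N   <
      [1,2] "park" : S/PP
      [2,3] "a" : (PP\N)\(S/PP)
  [3,6] NP   <
    [3,5] PP   >
      [3,4] "no" : PP/S
      [4,5] "on" : S
    [5,6] "gave" : NP\PP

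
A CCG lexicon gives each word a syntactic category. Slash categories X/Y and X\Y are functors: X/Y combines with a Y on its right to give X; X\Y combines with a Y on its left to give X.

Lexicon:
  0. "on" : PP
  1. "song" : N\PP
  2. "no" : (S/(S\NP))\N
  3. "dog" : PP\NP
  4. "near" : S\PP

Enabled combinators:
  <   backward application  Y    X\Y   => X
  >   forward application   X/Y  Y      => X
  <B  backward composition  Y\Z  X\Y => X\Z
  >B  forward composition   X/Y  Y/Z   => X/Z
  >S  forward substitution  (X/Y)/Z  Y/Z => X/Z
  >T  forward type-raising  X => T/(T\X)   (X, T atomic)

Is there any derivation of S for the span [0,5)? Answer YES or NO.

[0,5] S   >
  [0,3] S/(S\NP)   <
    [0,2] N   >
      [0,1] N/(N\PP)   >T
        [0,1] "on" : PP
      [1,2] "song" : N\PP
    [2,3] "no" : (S/(S\NP))\N
  [3,5] S\NP   <B
    [3,4] "dog" : PP\NP
    [4,5] "near" : S\PP

YES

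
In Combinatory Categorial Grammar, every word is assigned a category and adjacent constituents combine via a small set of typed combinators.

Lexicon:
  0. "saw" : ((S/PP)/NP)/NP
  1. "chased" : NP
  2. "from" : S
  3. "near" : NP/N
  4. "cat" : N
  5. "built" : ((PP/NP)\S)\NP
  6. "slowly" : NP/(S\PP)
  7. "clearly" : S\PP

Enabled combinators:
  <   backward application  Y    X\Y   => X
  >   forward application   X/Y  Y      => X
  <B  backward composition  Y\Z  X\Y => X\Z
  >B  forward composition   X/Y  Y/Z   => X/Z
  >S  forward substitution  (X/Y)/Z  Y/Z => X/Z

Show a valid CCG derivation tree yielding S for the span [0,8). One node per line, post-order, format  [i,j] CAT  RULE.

[0,1] ((S/PP)/NP)/NP  lex  "saw"
[1,2] NP  lex  "chased"
[0,2] (S/PP)/NP  >  k=1
[2,3] S  lex  "from"
[3,4] NP/N  lex  "near"
[4,5] N  lex  "cat"
[3,5] NP  >  k=4
[5,6] ((PP/NP)\S)\NP  lex  "built"
[3,6] (PP/NP)\S  <  k=5
[2,6] PP/NP  <  k=3
[0,6] S/NP  >S  k=2
[6,7] NP/(S\PP)  lex  "slowly"
[7,8] S\PP  lex  "clearly"
[6,8] NP  >  k=7
[0,8] S  >  k=6

[0,8] S   >
  [0,6] S/NP   >S
    [0,2] (S/PP)/NP   >
      [0,1] "saw" : ((S/PP)/NP)/NP
      [1,2] "chased" : NP
    [2,6] PP/NP   <
      [2,3] "from" : S
      [3,6] (PP/NP)\S   <
        [3,5] NP   >
          [3,4] "near" : NP/N
          [4,5] "cat" : N
        [5,6] "built" : ((PP/NP)\S)\NP
  [6,8] NP   >
    [6,7] "slowly" : NP/(S\PP)
    [7,8] "clearly" : S\PP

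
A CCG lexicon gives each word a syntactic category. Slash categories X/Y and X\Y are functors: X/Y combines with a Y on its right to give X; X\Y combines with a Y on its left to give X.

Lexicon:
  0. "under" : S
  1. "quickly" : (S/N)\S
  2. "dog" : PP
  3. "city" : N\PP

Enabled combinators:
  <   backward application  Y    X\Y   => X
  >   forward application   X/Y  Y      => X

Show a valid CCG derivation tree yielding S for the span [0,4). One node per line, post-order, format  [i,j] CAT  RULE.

[0,1] S  lex  "under"
[1,2] (S/N)\S  lex  "quickly"
[0,2] S/N  <  k=1
[2,3] PP  lex  "dog"
[3,4] N\PP  lex  "city"
[2,4] N  <  k=3
[0,4] S  >  k=2

[0,4] S   >
  [0,2] S/N   <
    [0,1] "under" : S
    [1,2] "quickly" : (S/N)\S
  [2,4] N   <
    [2,3] "dog" : PP
    [3,4] "city" : N\PP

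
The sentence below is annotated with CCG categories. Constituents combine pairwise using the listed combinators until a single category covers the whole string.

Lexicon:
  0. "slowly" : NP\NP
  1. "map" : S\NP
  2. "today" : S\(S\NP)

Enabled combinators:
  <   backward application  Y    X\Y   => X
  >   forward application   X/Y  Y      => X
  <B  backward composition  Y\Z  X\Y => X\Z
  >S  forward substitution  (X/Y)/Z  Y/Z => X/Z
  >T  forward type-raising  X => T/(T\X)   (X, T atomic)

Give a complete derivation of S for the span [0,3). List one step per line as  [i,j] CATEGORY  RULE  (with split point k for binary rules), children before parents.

[0,3] S   <
  [0,2] S\NP   <B
    [0,1] "slowly" : NP\NP
    [1,2] "map" : S\NP
  [2,3] "today" : S\(S\NP)

[0,1] NP\NP  lex  "slowly"
[1,2] S\NP  lex  "map"
[0,2] S\NP  <B  k=1
[2,3] S\(S\NP)  lex  "today"
[0,3] S  <  k=2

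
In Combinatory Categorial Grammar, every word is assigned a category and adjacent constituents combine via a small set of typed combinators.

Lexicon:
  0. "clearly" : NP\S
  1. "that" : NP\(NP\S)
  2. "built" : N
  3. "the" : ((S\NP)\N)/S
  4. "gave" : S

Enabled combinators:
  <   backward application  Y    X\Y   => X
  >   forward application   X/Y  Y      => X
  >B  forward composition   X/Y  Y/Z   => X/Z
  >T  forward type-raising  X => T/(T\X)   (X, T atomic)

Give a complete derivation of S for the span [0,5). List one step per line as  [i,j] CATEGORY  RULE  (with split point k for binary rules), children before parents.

[0,1] NP\S  lex  "clearly"
[1,2] NP\(NP\S)  lex  "that"
[0,2] NP  <  k=1
[2,3] N  lex  "built"
[3,4] ((S\NP)\N)/S  lex  "the"
[4,5] S  lex  "gave"
[3,5] (S\NP)\N  >  k=4
[2,5] S\NP  <  k=3
[0,5] S  <  k=2

[0,5] S   <
  [0,2] NP   <
    [0,1] "clearly" : NP\S
    [1,2] "that" : NP\(NP\S)
  [2,5] S\NP   <
    [2,3] "built" : N
    [3,5] (S\NP)\N   >
      [3,4] "the" : ((S\NP)\N)/S
      [4,5] "gave" : S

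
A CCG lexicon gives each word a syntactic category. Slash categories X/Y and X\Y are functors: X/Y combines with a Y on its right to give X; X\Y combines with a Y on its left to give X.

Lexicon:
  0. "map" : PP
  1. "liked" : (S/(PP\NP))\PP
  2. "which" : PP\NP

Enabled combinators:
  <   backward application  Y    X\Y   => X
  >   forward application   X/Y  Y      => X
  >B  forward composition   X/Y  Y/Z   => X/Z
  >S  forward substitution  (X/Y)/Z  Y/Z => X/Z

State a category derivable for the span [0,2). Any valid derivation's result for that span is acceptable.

S/(PP\NP)

[0,3] S   >
  [0,2] S/(PP\NP)   <
    [0,1] "map" : PP
    [1,2] "liked" : (S/(PP\NP))\PP
  [2,3] "which" : PP\NP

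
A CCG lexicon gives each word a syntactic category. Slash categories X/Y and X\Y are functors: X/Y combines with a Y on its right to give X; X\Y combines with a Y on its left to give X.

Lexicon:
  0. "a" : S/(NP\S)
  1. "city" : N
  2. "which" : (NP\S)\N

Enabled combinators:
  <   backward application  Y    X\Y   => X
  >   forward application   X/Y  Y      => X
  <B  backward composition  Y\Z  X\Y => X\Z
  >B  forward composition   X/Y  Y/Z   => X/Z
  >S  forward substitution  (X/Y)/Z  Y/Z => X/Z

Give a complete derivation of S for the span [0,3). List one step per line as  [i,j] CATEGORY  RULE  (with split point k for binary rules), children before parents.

[0,1] S/(NP\S)  lex  "a"
[1,2] N  lex  "city"
[2,3] (NP\S)\N  lex  "which"
[1,3] NP\S  <  k=2
[0,3] S  >  k=1

[0,3] S   >
  [0,1] "a" : S/(NP\S)
  [1,3] NP\S   <
    [1,2] "city" : N
    [2,3] "which" : (NP\S)\N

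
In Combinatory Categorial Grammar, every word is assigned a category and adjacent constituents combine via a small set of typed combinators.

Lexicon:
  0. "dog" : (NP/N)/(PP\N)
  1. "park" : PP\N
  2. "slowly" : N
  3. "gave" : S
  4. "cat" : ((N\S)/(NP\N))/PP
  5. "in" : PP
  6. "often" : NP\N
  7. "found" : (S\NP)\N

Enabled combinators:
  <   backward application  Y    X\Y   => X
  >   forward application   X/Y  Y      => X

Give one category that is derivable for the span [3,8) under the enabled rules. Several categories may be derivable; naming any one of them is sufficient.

S\NP

[0,8] S   <
  [0,3] NP   >
    [0,2] NP/N   >
      [0,1] "dog" : (NP/N)/(PP\N)
      [1,2] "park" : PP\N
    [2,3] "slowly" : N
  [3,8] S\NP   <
    [3,7] N   <
      [3,4] "gave" : S
      [4,7] N\S   >
        [4,6] (N\S)/(NP\N)   >
          [4,5] "cat" : ((N\S)/(NP\N))/PP
          [5,6] "in" : PP
        [6,7] "often" : NP\N
    [7,8] "found" : (S\NP)\N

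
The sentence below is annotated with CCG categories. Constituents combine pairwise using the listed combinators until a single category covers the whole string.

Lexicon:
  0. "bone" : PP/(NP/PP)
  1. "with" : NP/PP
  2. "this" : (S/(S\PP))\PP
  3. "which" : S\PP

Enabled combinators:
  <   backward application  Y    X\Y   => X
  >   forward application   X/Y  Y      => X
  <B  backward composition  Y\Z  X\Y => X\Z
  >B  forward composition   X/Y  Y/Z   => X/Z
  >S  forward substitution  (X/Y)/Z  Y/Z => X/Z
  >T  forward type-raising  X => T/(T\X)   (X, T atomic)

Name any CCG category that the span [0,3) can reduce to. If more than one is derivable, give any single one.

[0,4] S   >
  [0,3] S/(S\PP)   <
    [0,2] PP   >
      [0,1] "bone" : PP/(NP/PP)
      [1,2] "with" : NP/PP
    [2,3] "this" : (S/(S\PP))\PP
  [3,4] "which" : S\PP

S/(S\PP)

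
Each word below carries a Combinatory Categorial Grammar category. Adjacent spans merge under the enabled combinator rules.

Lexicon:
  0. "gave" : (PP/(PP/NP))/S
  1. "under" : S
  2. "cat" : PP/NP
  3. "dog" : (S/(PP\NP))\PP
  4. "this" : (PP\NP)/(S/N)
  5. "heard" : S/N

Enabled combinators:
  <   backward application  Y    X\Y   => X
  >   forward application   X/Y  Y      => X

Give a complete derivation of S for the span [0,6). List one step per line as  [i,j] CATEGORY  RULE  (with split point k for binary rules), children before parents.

[0,6] S   >
  [0,4] S/(PP\NP)   <
    [0,3] PP   >
      [0,2] PP/(PP/NP)   >
        [0,1] "gave" : (PP/(PP/NP))/S
        [1,2] "under" : S
      [2,3] "cat" : PP/NP
    [3,4] "dog" : (S/(PP\NP))\PP
  [4,6] PP\NP   >
    [4,5] "this" : (PP\NP)/(S/N)
    [5,6] "heard" : S/N

[0,1] (PP/(PP/NP))/S  lex  "gave"
[1,2] S  lex  "under"
[0,2] PP/(PP/NP)  >  k=1
[2,3] PP/NP  lex  "cat"
[0,3] PP  >  k=2
[3,4] (S/(PP\NP))\PP  lex  "dog"
[0,4] S/(PP\NP)  <  k=3
[4,5] (PP\NP)/(S/N)  lex  "this"
[5,6] S/N  lex  "heard"
[4,6] PP\NP  >  k=5
[0,6] S  >  k=4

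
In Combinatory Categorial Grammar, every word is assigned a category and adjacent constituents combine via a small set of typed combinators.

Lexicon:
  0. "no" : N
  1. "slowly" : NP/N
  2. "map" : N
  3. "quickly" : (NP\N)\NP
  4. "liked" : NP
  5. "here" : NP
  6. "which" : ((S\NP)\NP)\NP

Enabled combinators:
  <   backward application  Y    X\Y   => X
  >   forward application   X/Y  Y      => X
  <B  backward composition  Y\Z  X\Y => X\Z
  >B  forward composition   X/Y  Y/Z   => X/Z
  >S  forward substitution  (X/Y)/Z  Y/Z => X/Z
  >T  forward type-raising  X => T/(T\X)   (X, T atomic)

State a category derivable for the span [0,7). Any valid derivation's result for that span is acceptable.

[0,7] S   >
  [0,1] S/(S\N)   >T
    [0,1] "no" : N
  [1,7] S\N   <B
    [1,4] NP\N   <
      [1,3] NP   >
        [1,2] "slowly" : NP/N
        [2,3] "map" : N
      [3,4] "quickly" : (NP\N)\NP
    [4,7] S\NP   <
      [4,5] "liked" : NP
      [5,7] (S\NP)\NP   <
        [5,6] "here" : NP
        [6,7] "which" : ((S\NP)\NP)\NP

S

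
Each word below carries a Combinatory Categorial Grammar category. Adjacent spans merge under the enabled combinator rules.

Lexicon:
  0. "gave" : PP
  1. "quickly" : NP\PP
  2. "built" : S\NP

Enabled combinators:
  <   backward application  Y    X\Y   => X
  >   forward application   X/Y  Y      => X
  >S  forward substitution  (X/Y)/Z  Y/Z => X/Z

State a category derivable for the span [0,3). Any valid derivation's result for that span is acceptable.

[0,3] S   <
  [0,2] NP   <
    [0,1] "gave" : PP
    [1,2] "quickly" : NP\PP
  [2,3] "built" : S\NP

S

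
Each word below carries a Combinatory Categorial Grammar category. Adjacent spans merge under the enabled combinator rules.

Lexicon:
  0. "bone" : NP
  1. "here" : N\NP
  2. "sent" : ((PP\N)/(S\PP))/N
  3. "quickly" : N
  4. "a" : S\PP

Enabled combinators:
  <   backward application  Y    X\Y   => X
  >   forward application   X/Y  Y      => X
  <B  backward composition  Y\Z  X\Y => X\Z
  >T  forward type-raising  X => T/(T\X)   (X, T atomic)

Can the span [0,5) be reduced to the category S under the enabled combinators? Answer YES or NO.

NP N\NP ((PP\N)/(S\PP))/N N S\PP
CKY chart[0,5] = {N/(N\PP), NP/(NP\PP), PP, PP/(PP\PP), S/(S\PP)}; S ∉ chart

NO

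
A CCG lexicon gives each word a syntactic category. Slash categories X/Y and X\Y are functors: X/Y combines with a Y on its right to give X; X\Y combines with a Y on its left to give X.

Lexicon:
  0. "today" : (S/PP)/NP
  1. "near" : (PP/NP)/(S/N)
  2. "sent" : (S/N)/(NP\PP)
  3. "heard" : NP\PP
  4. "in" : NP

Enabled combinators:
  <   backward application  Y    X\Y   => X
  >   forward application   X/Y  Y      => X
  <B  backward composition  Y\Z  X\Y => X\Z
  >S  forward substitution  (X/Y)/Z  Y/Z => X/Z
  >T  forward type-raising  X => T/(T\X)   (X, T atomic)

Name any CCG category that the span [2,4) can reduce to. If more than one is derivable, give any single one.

S/N

[0,5] S   >
  [0,4] S/NP   >S
    [0,1] "today" : (S/PP)/NP
    [1,4] PP/NP   >
      [1,2] "near" : (PP/NP)/(S/N)
      [2,4] S/N   >
        [2,3] "sent" : (S/N)/(NP\PP)
        [3,4] "heard" : NP\PP
  [4,5] "in" : NP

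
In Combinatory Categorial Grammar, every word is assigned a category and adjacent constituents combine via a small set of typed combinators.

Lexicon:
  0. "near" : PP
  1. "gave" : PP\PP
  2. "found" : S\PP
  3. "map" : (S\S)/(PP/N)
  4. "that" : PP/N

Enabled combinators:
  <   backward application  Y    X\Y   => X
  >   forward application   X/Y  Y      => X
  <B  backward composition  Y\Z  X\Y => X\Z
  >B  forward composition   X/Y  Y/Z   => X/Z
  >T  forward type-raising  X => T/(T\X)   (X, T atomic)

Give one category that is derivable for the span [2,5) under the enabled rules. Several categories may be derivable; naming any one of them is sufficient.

[0,5] S   <
  [0,1] "near" : PP
  [1,5] S\PP   <B
    [1,2] "gave" : PP\PP
    [2,5] S\PP   <B
      [2,3] "found" : S\PP
      [3,5] S\S   >
        [3,4] "map" : (S\S)/(PP/N)
        [4,5] "that" : PP/N

S\PP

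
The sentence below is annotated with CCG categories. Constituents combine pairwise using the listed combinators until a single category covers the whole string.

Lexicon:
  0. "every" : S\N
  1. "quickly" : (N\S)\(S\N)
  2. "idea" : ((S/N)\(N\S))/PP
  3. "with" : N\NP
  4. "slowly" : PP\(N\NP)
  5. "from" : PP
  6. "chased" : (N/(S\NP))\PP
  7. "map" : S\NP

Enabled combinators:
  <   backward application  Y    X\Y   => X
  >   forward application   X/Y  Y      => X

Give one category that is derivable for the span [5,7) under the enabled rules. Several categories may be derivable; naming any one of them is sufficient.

N/(S\NP)

[0,8] S   >
  [0,5] S/N   <
    [0,2] N\S   <
      [0,1] "every" : S\N
      [1,2] "quickly" : (N\S)\(S\N)
    [2,5] (S/N)\(N\S)   >
      [2,3] "idea" : ((S/N)\(N\S))/PP
      [3,5] PP   <
        [3,4] "with" : N\NP
        [4,5] "slowly" : PP\(N\NP)
  [5,8] N   >
    [5,7] N/(S\NP)   <
      [5,6] "from" : PP
      [6,7] "chased" : (N/(S\NP))\PP
    [7,8] "map" : S\NP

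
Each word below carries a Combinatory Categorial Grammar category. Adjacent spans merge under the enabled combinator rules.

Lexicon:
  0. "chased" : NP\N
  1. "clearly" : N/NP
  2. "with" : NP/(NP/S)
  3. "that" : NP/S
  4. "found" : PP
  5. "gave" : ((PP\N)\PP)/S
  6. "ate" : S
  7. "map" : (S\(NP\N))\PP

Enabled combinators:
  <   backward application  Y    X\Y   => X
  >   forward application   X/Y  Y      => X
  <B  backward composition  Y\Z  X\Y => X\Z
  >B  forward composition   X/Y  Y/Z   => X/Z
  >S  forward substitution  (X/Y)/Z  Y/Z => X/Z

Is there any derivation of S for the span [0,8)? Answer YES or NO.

YES

[0,8] S   <
  [0,1] "chased" : NP\N
  [1,8] S\(NP\N)   <
    [1,7] PP   <
      [1,4] N   >
        [1,2] "clearly" : N/NP
        [2,4] NP   >
          [2,3] "with" : NP/(NP/S)
          [3,4] "that" : NP/S
      [4,7] PP\N   <
        [4,5] "found" : PP
        [5,7] (PP\N)\PP   >
          [5,6] "gave" : ((PP\N)\PP)/S
          [6,7] "ate" : S
    [7,8] "map" : (S\(NP\N))\PP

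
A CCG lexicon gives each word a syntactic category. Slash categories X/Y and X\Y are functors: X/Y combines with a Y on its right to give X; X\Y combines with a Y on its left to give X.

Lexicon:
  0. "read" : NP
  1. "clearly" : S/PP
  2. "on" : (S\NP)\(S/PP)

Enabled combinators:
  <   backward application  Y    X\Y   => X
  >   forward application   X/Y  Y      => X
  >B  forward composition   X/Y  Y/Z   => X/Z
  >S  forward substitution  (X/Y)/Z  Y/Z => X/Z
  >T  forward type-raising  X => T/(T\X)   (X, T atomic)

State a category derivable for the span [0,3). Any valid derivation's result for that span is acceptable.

[0,3] S   <
  [0,1] "read" : NP
  [1,3] S\NP   <
    [1,2] "clearly" : S/PP
    [2,3] "on" : (S\NP)\(S/PP)

S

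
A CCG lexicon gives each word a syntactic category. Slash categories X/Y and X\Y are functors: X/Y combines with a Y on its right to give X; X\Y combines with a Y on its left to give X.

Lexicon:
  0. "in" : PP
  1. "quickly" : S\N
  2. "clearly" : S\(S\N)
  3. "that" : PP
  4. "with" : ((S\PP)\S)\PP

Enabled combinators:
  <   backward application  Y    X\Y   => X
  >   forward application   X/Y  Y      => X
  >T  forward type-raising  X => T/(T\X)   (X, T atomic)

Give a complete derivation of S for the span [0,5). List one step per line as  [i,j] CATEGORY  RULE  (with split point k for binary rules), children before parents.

[0,5] S   >
  [0,1] S/(S\PP)   >T
    [0,1] "in" : PP
  [1,5] S\PP   <
    [1,3] S   <
      [1,2] "quickly" : S\N
      [2,3] "clearly" : S\(S\N)
    [3,5] (S\PP)\S   <
      [3,4] "that" : PP
      [4,5] "with" : ((S\PP)\S)\PP

[0,1] PP  lex  "in"
[0,1] S/(S\PP)  >T
[1,2] S\N  lex  "quickly"
[2,3] S\(S\N)  lex  "clearly"
[1,3] S  <  k=2
[3,4] PP  lex  "that"
[4,5] ((S\PP)\S)\PP  lex  "with"
[3,5] (S\PP)\S  <  k=4
[1,5] S\PP  <  k=3
[0,5] S  >  k=1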